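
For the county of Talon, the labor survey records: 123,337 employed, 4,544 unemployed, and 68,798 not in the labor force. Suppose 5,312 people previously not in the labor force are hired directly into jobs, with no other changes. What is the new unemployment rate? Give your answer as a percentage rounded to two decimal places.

New unemployment rate ≈ 3.41%.

Initially, labor force = 123,337 + 4,544 = 127,881, so u = 4,544/127,881 = 3.55%.
After the change, employed and labor force both rise by 5,312; unemployed unchanged → E = 128,649, U = 4,544, labor force = 133,193.
New unemployment rate = 4,544 / 133,193 = 3.41%.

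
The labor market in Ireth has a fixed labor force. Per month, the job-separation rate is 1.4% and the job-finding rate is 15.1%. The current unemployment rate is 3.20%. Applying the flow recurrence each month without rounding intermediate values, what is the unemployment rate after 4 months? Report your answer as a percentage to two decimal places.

With a fixed labor force, u_{t+1} = u_t + s·(1−u_t) − f·u_t = u_t·(1−s−f) + s.
Here 1−s−f = 0.835 and s = 0.014.
u_1 = 0.032000 × 0.835 + 0.014 = 0.040720.
u_2 = 0.040720 × 0.835 + 0.014 = 0.048001.
u_3 = 0.048001 × 0.835 + 0.014 = 0.054081.
u_4 = 0.054081 × 0.835 + 0.014 = 0.059158.

Unemployment rate after four months ≈ 5.92%.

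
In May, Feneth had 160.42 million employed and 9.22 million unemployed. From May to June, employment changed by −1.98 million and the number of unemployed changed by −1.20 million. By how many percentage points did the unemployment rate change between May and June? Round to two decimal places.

May: labor force = 160.42 + 9.22 = 169.64; u = 9.22/169.64 = 5.44%.
June: labor force = 158.44 + 8.02 = 166.46; u = 8.02/166.46 = 4.82%.
Change = 4.82% − 5.44% = −0.62 pp.

The unemployment rate changed by −0.62 percentage points.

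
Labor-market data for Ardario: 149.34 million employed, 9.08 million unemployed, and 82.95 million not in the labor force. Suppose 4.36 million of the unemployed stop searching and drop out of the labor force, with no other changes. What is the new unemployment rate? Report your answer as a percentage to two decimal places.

Initially, labor force = 149.34 + 9.08 = 158.42 million, so u = 9.08/158.42 = 5.73%.
After the change, unemployed and labor force both fall by 4.36 → E = 149.34, U = 4.72, labor force = 154.06 million.
New unemployment rate = 4.72 / 154.06 = 3.06%.

New unemployment rate ≈ 3.06%.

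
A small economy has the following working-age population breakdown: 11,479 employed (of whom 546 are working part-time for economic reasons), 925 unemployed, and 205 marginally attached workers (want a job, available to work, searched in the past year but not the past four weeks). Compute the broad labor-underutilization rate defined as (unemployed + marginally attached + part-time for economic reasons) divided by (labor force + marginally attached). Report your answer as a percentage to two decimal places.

Labor force = 11,479 + 925 = 12,404.
Numerator = 925 + 205 + 546 = 1,676.
Denominator = 12,404 + 205 = 12,609.
Broad rate = 1,676 / 12,609 = 13.29%.

Broad underutilization rate ≈ 13.29%.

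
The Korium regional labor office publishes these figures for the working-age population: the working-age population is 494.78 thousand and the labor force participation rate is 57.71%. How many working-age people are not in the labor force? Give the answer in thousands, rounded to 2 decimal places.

About 209.24 thousand are not in the labor force.

Share not in the labor force = 1 − 0.5771 = 0.4229.
Not in labor force = 0.4229 × 494.78 ≈ 209.24 thousand.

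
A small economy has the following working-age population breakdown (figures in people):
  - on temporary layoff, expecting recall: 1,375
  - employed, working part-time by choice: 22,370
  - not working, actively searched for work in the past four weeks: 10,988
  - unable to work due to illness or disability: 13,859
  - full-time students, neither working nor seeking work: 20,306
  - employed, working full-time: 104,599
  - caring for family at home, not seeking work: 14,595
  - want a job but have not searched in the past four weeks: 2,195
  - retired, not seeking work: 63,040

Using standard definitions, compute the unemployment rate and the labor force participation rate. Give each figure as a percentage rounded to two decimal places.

Unemployment rate ≈ 8.87%; labor force participation rate ≈ 55.00%.

Employed = 22,370 + 104,599 = 126,969.
Unemployed = 1,375 + 10,988 = 12,363 (jobless and actively searching, or on temporary layoff).
Labor force = 126,969 + 12,363 = 139,332.
Not in labor force = 13,859 + 20,306 + 14,595 + 2,195 + 63,040 = 113,995 (those not working and not actively searching are outside the labor force — including those who want a job but have given up searching).
Civilian working-age population = 139,332 + 113,995 = 253,327.
Unemployment rate = 12,363 / 139,332 = 8.87%.
Labor force participation rate = 139,332 / 253,327 = 55.00%.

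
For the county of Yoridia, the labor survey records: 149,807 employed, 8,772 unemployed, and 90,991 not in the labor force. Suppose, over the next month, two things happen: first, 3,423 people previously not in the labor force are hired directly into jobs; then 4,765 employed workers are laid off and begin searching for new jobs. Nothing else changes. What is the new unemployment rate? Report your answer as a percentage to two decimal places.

Initially, labor force = 149,807 + 8,772 = 158,579, so u = 8,772/158,579 = 5.53%.
After the first change, employed and labor force both rise by 3,423; unemployed unchanged → E = 153,230, U = 8,772, labor force = 162,002.
After the second change, employed falls and unemployed rises by 4,765; labor force unchanged → E = 148,465, U = 13,537, labor force = 162,002.
New unemployment rate = 13,537 / 162,002 = 8.36%.

New unemployment rate ≈ 8.36%.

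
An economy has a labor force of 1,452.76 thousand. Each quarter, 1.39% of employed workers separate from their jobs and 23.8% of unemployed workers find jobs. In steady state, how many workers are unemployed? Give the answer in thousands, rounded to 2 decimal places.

Steady-state unemployment rate u* = s/(s+f) = 1.39/(1.39+23.8) = 0.055181.
Unemployed = u* × labor force = 0.055181 × 1,452.76 ≈ 80.16 thousand.

About 80.16 thousand are unemployed in steady state.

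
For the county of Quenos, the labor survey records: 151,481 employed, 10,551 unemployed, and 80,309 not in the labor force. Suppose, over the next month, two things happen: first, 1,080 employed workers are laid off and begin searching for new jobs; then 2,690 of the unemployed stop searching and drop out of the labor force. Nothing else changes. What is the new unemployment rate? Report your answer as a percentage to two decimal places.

Initially, labor force = 151,481 + 10,551 = 162,032, so u = 10,551/162,032 = 6.51%.
After the first change, employed falls and unemployed rises by 1,080; labor force unchanged → E = 150,401, U = 11,631, labor force = 162,032.
After the second change, unemployed and labor force both fall by 2,690 → E = 150,401, U = 8,941, labor force = 159,342.
New unemployment rate = 8,941 / 159,342 = 5.61%.

New unemployment rate ≈ 5.61%.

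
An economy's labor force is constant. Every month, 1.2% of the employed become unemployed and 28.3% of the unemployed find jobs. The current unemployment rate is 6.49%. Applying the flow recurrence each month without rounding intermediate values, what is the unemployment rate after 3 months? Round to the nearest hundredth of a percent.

With a fixed labor force, u_{t+1} = u_t + s·(1−u_t) − f·u_t = u_t·(1−s−f) + s.
Here 1−s−f = 0.705 and s = 0.012.
u_1 = 0.064900 × 0.705 + 0.012 = 0.057755.
u_2 = 0.057755 × 0.705 + 0.012 = 0.052717.
u_3 = 0.052717 × 0.705 + 0.012 = 0.049165.

Unemployment rate after three months ≈ 4.92%.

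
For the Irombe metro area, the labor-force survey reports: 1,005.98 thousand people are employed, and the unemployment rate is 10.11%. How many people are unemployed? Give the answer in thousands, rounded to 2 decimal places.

About 113.14 thousand are unemployed.

Let U be the number unemployed. The labor force is E + U, and U/(E+U) = 0.1011.
So U = 0.1011 × 1,005.98 / (1 − 0.1011) = 101.7046 / 0.8989 ≈ 113.14 thousand.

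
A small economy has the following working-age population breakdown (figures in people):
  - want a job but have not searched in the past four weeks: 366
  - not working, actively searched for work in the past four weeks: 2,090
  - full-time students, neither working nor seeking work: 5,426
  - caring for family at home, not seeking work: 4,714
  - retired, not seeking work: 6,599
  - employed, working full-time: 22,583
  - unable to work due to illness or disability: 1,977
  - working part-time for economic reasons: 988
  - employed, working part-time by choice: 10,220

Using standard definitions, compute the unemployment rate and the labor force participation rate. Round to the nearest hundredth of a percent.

Employed = 22,583 + 988 + 10,220 = 33,791 (anyone who worked, including part-time for economic reasons, counts as employed).
Unemployed = 2,090.
Labor force = 33,791 + 2,090 = 35,881.
Not in labor force = 366 + 5,426 + 4,714 + 6,599 + 1,977 = 19,082 (those not working and not actively searching are outside the labor force — including those who want a job but have given up searching).
Civilian working-age population = 35,881 + 19,082 = 54,963.
Unemployment rate = 2,090 / 35,881 = 5.82%.
Labor force participation rate = 35,881 / 54,963 = 65.28%.

Unemployment rate ≈ 5.82%; labor force participation rate ≈ 65.28%.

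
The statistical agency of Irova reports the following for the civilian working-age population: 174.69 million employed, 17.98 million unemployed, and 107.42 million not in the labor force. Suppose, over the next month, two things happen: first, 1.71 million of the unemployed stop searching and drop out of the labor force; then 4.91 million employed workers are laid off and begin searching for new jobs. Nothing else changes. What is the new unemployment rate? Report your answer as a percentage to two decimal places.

New unemployment rate ≈ 11.09%.

Initially, labor force = 174.69 + 17.98 = 192.67 million, so u = 17.98/192.67 = 9.33%.
After the first change, unemployed and labor force both fall by 1.71 → E = 174.69, U = 16.27, labor force = 190.96 million.
After the second change, employed falls and unemployed rises by 4.91; labor force unchanged → E = 169.78, U = 21.18, labor force = 190.96 million.
New unemployment rate = 21.18 / 190.96 = 11.09%.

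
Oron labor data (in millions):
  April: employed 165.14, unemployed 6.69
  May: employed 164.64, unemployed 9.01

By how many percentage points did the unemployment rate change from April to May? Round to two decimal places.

April: labor force = 165.14 + 6.69 = 171.83; u = 6.69/171.83 = 3.89%.
May: labor force = 164.64 + 9.01 = 173.65; u = 9.01/173.65 = 5.19%.
Change = 5.19% − 3.89% = +1.30 pp.

The unemployment rate changed by +1.30 percentage points.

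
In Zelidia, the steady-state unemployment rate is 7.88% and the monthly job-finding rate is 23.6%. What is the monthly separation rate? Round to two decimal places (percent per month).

Separation rate ≈ 2.02% per month.

From u* = s/(s+f): s = u·f/(1−u).
s = 0.0788 × 23.6 / (1 − 0.0788) = 1.8597 / 0.9212 ≈ 2.02% per month.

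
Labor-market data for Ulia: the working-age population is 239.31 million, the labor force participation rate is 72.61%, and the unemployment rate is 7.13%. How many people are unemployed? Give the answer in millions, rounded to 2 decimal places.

About 12.39 million are unemployed.

Labor force = 0.7261 × 239.31 = 173.76 million.
Unemployed = 0.0713 × 173.76 ≈ 12.39 million.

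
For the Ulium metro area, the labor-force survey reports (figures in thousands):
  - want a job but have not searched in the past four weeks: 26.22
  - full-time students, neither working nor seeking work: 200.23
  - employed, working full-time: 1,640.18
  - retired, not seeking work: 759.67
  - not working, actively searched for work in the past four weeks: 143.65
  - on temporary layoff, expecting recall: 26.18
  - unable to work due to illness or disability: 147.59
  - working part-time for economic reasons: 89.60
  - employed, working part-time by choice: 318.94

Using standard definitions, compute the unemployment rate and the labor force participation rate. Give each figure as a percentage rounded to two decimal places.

Unemployment rate ≈ 7.65%; labor force participation rate ≈ 66.18%.

Employed = 1,640.18 + 89.60 + 318.94 = 2,048.72 thousand (anyone who worked, including part-time for economic reasons, counts as employed).
Unemployed = 143.65 + 26.18 = 169.83 thousand (jobless and actively searching, or on temporary layoff).
Labor force = 2,048.72 + 169.83 = 2,218.55 thousand.
Not in labor force = 26.22 + 200.23 + 759.67 + 147.59 = 1,133.71 thousand (those not working and not actively searching are outside the labor force — including those who want a job but have given up searching).
Civilian working-age population = 2,218.55 + 1,133.71 = 3,352.26 thousand.
Unemployment rate = 169.83 / 2,218.55 = 7.65%.
Labor force participation rate = 2,218.55 / 3,352.26 = 66.18%.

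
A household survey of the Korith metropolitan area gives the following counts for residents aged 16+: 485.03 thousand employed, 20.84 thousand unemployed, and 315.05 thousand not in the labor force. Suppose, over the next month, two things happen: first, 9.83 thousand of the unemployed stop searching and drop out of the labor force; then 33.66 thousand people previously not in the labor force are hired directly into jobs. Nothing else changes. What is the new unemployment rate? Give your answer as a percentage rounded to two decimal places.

New unemployment rate ≈ 2.08%.

Initially, labor force = 485.03 + 20.84 = 505.87 thousand, so u = 20.84/505.87 = 4.12%.
After the first change, unemployed and labor force both fall by 9.83 → E = 485.03, U = 11.01, labor force = 496.04 thousand.
After the second change, employed and labor force both rise by 33.66; unemployed unchanged → E = 518.69, U = 11.01, labor force = 529.70 thousand.
New unemployment rate = 11.01 / 529.70 = 2.08%.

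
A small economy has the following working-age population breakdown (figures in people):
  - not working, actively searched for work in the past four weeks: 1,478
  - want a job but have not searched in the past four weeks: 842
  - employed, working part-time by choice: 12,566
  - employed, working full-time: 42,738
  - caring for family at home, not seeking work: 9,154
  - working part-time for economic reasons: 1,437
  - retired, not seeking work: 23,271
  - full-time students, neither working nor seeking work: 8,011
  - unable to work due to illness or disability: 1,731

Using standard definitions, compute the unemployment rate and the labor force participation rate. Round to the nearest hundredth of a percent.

Unemployment rate ≈ 2.54%; labor force participation rate ≈ 57.51%.

Employed = 12,566 + 42,738 + 1,437 = 56,741 (anyone who worked, including part-time for economic reasons, counts as employed).
Unemployed = 1,478.
Labor force = 56,741 + 1,478 = 58,219.
Not in labor force = 842 + 9,154 + 23,271 + 8,011 + 1,731 = 43,009 (those not working and not actively searching are outside the labor force — including those who want a job but have given up searching).
Civilian working-age population = 58,219 + 43,009 = 101,228.
Unemployment rate = 1,478 / 58,219 = 2.54%.
Labor force participation rate = 58,219 / 101,228 = 57.51%.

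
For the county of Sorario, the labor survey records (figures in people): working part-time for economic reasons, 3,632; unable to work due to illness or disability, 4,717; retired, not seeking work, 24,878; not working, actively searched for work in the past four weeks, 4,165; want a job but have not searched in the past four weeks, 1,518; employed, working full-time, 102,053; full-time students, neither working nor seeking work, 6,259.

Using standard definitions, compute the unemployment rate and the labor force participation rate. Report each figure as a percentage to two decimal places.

Employed = 3,632 + 102,053 = 105,685 (anyone who worked, including part-time for economic reasons, counts as employed).
Unemployed = 4,165.
Labor force = 105,685 + 4,165 = 109,850.
Not in labor force = 4,717 + 24,878 + 1,518 + 6,259 = 37,372 (those not working and not actively searching are outside the labor force — including those who want a job but have given up searching).
Civilian working-age population = 109,850 + 37,372 = 147,222.
Unemployment rate = 4,165 / 109,850 = 3.79%.
Labor force participation rate = 109,850 / 147,222 = 74.62%.

Unemployment rate ≈ 3.79%; labor force participation rate ≈ 74.62%.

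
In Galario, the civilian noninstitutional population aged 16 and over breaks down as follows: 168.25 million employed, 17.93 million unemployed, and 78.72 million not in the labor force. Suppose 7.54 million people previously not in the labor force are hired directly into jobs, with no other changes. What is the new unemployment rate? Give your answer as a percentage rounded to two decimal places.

New unemployment rate ≈ 9.26%.

Initially, labor force = 168.25 + 17.93 = 186.18 million, so u = 17.93/186.18 = 9.63%.
After the change, employed and labor force both rise by 7.54; unemployed unchanged → E = 175.79, U = 17.93, labor force = 193.72 million.
New unemployment rate = 17.93 / 193.72 = 9.26%.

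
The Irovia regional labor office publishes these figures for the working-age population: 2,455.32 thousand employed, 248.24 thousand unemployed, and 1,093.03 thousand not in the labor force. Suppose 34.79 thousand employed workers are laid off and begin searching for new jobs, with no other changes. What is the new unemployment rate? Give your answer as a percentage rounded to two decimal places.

Initially, labor force = 2,455.32 + 248.24 = 2,703.56 thousand, so u = 248.24/2,703.56 = 9.18%.
After the change, employed falls and unemployed rises by 34.79; labor force unchanged → E = 2,420.53, U = 283.03, labor force = 2,703.56 thousand.
New unemployment rate = 283.03 / 2,703.56 = 10.47%.

New unemployment rate ≈ 10.47%.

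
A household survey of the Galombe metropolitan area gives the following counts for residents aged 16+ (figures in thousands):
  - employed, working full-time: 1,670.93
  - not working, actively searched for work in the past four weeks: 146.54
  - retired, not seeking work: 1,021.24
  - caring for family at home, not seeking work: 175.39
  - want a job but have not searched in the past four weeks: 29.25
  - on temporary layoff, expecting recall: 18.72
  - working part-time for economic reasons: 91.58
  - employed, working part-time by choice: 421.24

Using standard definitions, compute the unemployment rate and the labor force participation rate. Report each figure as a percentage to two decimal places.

Unemployment rate ≈ 7.04%; labor force participation rate ≈ 65.71%.

Employed = 1,670.93 + 91.58 + 421.24 = 2,183.75 thousand (anyone who worked, including part-time for economic reasons, counts as employed).
Unemployed = 146.54 + 18.72 = 165.26 thousand (jobless and actively searching, or on temporary layoff).
Labor force = 2,183.75 + 165.26 = 2,349.01 thousand.
Not in labor force = 1,021.24 + 175.39 + 29.25 = 1,225.88 thousand (those not working and not actively searching are outside the labor force — including those who want a job but have given up searching).
Civilian working-age population = 2,349.01 + 1,225.88 = 3,574.89 thousand.
Unemployment rate = 165.26 / 2,349.01 = 7.04%.
Labor force participation rate = 2,349.01 / 3,574.89 = 65.71%.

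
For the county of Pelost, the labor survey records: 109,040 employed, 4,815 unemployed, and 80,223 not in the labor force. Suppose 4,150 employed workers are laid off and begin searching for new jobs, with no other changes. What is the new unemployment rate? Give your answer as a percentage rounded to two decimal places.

New unemployment rate ≈ 7.87%.

Initially, labor force = 109,040 + 4,815 = 113,855, so u = 4,815/113,855 = 4.23%.
After the change, employed falls and unemployed rises by 4,150; labor force unchanged → E = 104,890, U = 8,965, labor force = 113,855.
New unemployment rate = 8,965 / 113,855 = 7.87%.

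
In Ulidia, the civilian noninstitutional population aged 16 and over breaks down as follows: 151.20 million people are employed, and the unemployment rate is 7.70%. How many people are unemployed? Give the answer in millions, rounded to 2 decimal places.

Let U be the number unemployed. The labor force is E + U, and U/(E+U) = 0.0770.
So U = 0.0770 × 151.20 / (1 − 0.0770) = 11.6424 / 0.9230 ≈ 12.61 million.

About 12.61 million are unemployed.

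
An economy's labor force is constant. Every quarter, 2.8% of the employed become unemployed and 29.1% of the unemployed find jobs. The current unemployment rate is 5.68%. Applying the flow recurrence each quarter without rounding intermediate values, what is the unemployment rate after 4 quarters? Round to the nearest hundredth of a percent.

Unemployment rate after four quarters ≈ 8.11%.

With a fixed labor force, u_{t+1} = u_t + s·(1−u_t) − f·u_t = u_t·(1−s−f) + s.
Here 1−s−f = 0.681 and s = 0.028.
u_1 = 0.056800 × 0.681 + 0.028 = 0.066681.
u_2 = 0.066681 × 0.681 + 0.028 = 0.073410.
u_3 = 0.073410 × 0.681 + 0.028 = 0.077992.
u_4 = 0.077992 × 0.681 + 0.028 = 0.081113.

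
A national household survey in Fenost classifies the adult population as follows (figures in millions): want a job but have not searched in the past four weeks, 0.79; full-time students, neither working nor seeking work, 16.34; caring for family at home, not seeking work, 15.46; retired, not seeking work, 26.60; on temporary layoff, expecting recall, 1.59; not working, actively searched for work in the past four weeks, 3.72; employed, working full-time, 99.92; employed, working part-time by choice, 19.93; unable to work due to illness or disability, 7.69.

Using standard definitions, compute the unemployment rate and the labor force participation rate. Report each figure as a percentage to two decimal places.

Employed = 99.92 + 19.93 = 119.85 million.
Unemployed = 1.59 + 3.72 = 5.31 million (jobless and actively searching, or on temporary layoff).
Labor force = 119.85 + 5.31 = 125.16 million.
Not in labor force = 0.79 + 16.34 + 15.46 + 26.60 + 7.69 = 66.88 million (those not working and not actively searching are outside the labor force — including those who want a job but have given up searching).
Civilian working-age population = 125.16 + 66.88 = 192.04 million.
Unemployment rate = 5.31 / 125.16 = 4.24%.
Labor force participation rate = 125.16 / 192.04 = 65.17%.

Unemployment rate ≈ 4.24%; labor force participation rate ≈ 65.17%.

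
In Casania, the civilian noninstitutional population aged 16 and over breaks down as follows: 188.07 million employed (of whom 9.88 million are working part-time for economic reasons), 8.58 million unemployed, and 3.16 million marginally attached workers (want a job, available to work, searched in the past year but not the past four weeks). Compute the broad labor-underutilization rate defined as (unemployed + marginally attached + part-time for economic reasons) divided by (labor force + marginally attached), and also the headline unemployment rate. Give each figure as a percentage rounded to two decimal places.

Broad underutilization rate ≈ 10.82%; headline unemployment rate ≈ 4.36%.

Labor force = 188.07 + 8.58 = 196.65 million.
Numerator = 8.58 + 3.16 + 9.88 = 21.62 million.
Denominator = 196.65 + 3.16 = 199.81 million.
Broad rate = 21.62 / 199.81 = 10.82%.
Headline unemployment rate = 8.58 / 196.65 = 4.36%.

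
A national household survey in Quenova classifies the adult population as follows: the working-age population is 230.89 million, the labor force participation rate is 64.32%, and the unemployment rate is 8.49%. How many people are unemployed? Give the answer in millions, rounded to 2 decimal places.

Labor force = 0.6432 × 230.89 = 148.51 million.
Unemployed = 0.0849 × 148.51 ≈ 12.61 million.

About 12.61 million are unemployed.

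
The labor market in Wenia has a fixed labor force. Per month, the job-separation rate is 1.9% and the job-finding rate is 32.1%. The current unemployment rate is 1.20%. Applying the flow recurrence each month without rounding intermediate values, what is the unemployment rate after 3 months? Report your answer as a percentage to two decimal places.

With a fixed labor force, u_{t+1} = u_t + s·(1−u_t) − f·u_t = u_t·(1−s−f) + s.
Here 1−s−f = 0.660 and s = 0.019.
u_1 = 0.012000 × 0.660 + 0.019 = 0.026920.
u_2 = 0.026920 × 0.660 + 0.019 = 0.036767.
u_3 = 0.036767 × 0.660 + 0.019 = 0.043266.

Unemployment rate after three months ≈ 4.33%.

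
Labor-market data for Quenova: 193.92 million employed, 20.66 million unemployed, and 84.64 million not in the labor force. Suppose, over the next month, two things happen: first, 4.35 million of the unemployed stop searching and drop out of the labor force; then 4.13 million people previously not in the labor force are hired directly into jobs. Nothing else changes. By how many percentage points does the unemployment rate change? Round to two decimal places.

The unemployment rate changes by −2.02 percentage points.

Initially, labor force = 193.92 + 20.66 = 214.58 million, so u = 20.66/214.58 = 9.63%.
After the first change, unemployed and labor force both fall by 4.35 → E = 193.92, U = 16.31, labor force = 210.23 million.
After the second change, employed and labor force both rise by 4.13; unemployed unchanged → E = 198.05, U = 16.31, labor force = 214.36 million.
New unemployment rate = 16.31 / 214.36 = 7.61%.
Change = 7.61% − 9.63% = −2.02 percentage points.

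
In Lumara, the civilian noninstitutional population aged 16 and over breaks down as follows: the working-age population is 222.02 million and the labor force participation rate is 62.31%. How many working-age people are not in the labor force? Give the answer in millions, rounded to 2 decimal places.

About 83.68 million are not in the labor force.

Share not in the labor force = 1 − 0.6231 = 0.3769.
Not in labor force = 0.3769 × 222.02 ≈ 83.68 million.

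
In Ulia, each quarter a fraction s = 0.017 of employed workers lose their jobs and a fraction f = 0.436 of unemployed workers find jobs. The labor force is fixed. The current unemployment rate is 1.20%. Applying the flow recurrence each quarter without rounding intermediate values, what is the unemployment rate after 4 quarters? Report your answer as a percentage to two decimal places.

With a fixed labor force, u_{t+1} = u_t + s·(1−u_t) − f·u_t = u_t·(1−s−f) + s.
Here 1−s−f = 0.547 and s = 0.017.
u_1 = 0.012000 × 0.547 + 0.017 = 0.023564.
u_2 = 0.023564 × 0.547 + 0.017 = 0.029890.
u_3 = 0.029890 × 0.547 + 0.017 = 0.033350.
u_4 = 0.033350 × 0.547 + 0.017 = 0.035242.

Unemployment rate after four quarters ≈ 3.52%.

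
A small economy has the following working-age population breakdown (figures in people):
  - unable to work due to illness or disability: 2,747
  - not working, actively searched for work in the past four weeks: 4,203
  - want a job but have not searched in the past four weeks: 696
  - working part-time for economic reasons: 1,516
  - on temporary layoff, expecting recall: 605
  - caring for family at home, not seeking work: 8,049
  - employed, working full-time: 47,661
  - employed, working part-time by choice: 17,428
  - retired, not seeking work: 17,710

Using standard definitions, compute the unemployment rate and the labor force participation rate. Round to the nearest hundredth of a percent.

Unemployment rate ≈ 6.73%; labor force participation rate ≈ 70.98%.

Employed = 1,516 + 47,661 + 17,428 = 66,605 (anyone who worked, including part-time for economic reasons, counts as employed).
Unemployed = 4,203 + 605 = 4,808 (jobless and actively searching, or on temporary layoff).
Labor force = 66,605 + 4,808 = 71,413.
Not in labor force = 2,747 + 696 + 8,049 + 17,710 = 29,202 (those not working and not actively searching are outside the labor force — including those who want a job but have given up searching).
Civilian working-age population = 71,413 + 29,202 = 100,615.
Unemployment rate = 4,808 / 71,413 = 6.73%.
Labor force participation rate = 71,413 / 100,615 = 70.98%.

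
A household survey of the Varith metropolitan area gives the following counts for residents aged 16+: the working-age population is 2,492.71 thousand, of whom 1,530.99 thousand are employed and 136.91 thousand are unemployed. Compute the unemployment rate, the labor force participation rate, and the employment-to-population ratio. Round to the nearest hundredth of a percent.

Unemployment rate ≈ 8.21%; labor force participation rate ≈ 66.91%; employment-population ratio ≈ 61.42%.

Labor force = employed + unemployed = 1,530.99 + 136.91 = 1,667.90 thousand.
Unemployment rate = 136.91 / 1,667.90 = 8.21%.
Labor force participation rate = 1,667.90 / 2,492.71 = 66.91%.
Employment-population ratio = 1,530.99 / 2,492.71 = 61.42%.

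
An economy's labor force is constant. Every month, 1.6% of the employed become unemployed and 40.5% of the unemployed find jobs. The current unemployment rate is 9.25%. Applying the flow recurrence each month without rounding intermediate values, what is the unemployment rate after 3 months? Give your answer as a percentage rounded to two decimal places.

Unemployment rate after three months ≈ 4.86%.

With a fixed labor force, u_{t+1} = u_t + s·(1−u_t) − f·u_t = u_t·(1−s−f) + s.
Here 1−s−f = 0.579 and s = 0.016.
u_1 = 0.092500 × 0.579 + 0.016 = 0.069557.
u_2 = 0.069557 × 0.579 + 0.016 = 0.056274.
u_3 = 0.056274 × 0.579 + 0.016 = 0.048583.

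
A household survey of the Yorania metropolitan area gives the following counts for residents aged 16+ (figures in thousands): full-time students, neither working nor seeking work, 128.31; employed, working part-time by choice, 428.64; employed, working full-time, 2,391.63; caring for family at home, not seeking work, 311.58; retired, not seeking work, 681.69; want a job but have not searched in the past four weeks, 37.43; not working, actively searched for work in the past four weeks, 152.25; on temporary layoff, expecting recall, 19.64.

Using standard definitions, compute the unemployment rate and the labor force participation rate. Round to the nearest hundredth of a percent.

Unemployment rate ≈ 5.74%; labor force participation rate ≈ 72.08%.

Employed = 428.64 + 2,391.63 = 2,820.27 thousand.
Unemployed = 152.25 + 19.64 = 171.89 thousand (jobless and actively searching, or on temporary layoff).
Labor force = 2,820.27 + 171.89 = 2,992.16 thousand.
Not in labor force = 128.31 + 311.58 + 681.69 + 37.43 = 1,159.01 thousand (those not working and not actively searching are outside the labor force — including those who want a job but have given up searching).
Civilian working-age population = 2,992.16 + 1,159.01 = 4,151.17 thousand.
Unemployment rate = 171.89 / 2,992.16 = 5.74%.
Labor force participation rate = 2,992.16 / 4,151.17 = 72.08%.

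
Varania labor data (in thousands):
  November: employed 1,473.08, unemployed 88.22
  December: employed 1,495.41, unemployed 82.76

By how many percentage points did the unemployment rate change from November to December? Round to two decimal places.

The unemployment rate changed by −0.41 percentage points.

November: labor force = 1,473.08 + 88.22 = 1,561.30; u = 88.22/1,561.30 = 5.65%.
December: labor force = 1,495.41 + 82.76 = 1,578.17; u = 82.76/1,578.17 = 5.24%.
Change = 5.24% − 5.65% = −0.41 pp.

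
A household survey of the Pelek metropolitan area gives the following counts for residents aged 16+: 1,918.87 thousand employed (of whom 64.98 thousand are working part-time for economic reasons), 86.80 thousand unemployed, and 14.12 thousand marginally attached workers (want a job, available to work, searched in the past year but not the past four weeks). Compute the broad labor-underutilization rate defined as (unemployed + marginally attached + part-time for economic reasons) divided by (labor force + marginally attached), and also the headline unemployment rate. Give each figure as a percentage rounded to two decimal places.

Broad underutilization rate ≈ 8.21%; headline unemployment rate ≈ 4.33%.

Labor force = 1,918.87 + 86.80 = 2,005.67 thousand.
Numerator = 86.80 + 14.12 + 64.98 = 165.90 thousand.
Denominator = 2,005.67 + 14.12 = 2,019.79 thousand.
Broad rate = 165.90 / 2,019.79 = 8.21%.
Headline unemployment rate = 86.80 / 2,005.67 = 4.33%.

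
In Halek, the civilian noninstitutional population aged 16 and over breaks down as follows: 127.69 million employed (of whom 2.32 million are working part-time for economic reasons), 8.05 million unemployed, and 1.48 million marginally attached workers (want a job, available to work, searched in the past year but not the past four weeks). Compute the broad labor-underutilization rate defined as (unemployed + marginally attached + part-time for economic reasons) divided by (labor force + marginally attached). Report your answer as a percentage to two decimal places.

Broad underutilization rate ≈ 8.64%.

Labor force = 127.69 + 8.05 = 135.74 million.
Numerator = 8.05 + 1.48 + 2.32 = 11.85 million.
Denominator = 135.74 + 1.48 = 137.22 million.
Broad rate = 11.85 / 137.22 = 8.64%.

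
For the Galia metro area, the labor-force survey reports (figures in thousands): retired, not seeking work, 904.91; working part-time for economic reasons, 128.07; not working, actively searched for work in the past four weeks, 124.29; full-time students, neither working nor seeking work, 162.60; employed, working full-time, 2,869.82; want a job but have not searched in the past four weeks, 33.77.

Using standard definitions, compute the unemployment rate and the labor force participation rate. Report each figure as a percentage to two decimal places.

Unemployment rate ≈ 3.98%; labor force participation rate ≈ 73.92%.

Employed = 128.07 + 2,869.82 = 2,997.89 thousand (anyone who worked, including part-time for economic reasons, counts as employed).
Unemployed = 124.29 thousand.
Labor force = 2,997.89 + 124.29 = 3,122.18 thousand.
Not in labor force = 904.91 + 162.60 + 33.77 = 1,101.28 thousand (those not working and not actively searching are outside the labor force — including those who want a job but have given up searching).
Civilian working-age population = 3,122.18 + 1,101.28 = 4,223.46 thousand.
Unemployment rate = 124.29 / 3,122.18 = 3.98%.
Labor force participation rate = 3,122.18 / 4,223.46 = 73.92%.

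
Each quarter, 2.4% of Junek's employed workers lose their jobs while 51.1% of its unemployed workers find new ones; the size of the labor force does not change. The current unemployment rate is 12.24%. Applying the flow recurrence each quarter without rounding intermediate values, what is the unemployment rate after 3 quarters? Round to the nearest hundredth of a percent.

With a fixed labor force, u_{t+1} = u_t + s·(1−u_t) − f·u_t = u_t·(1−s−f) + s.
Here 1−s−f = 0.465 and s = 0.024.
u_1 = 0.122400 × 0.465 + 0.024 = 0.080916.
u_2 = 0.080916 × 0.465 + 0.024 = 0.061626.
u_3 = 0.061626 × 0.465 + 0.024 = 0.052656.

Unemployment rate after three quarters ≈ 5.27%.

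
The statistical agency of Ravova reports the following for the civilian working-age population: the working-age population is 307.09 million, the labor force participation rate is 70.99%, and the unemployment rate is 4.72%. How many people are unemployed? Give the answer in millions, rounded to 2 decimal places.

Labor force = 0.7099 × 307.09 = 218.00 million.
Unemployed = 0.0472 × 218.00 ≈ 10.29 million.

About 10.29 million are unemployed.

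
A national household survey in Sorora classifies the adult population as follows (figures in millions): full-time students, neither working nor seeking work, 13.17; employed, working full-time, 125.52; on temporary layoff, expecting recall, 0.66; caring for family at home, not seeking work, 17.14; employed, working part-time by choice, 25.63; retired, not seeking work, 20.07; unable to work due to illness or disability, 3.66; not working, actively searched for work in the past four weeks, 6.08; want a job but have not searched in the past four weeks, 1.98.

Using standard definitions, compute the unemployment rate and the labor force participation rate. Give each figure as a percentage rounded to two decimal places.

Employed = 125.52 + 25.63 = 151.15 million.
Unemployed = 0.66 + 6.08 = 6.74 million (jobless and actively searching, or on temporary layoff).
Labor force = 151.15 + 6.74 = 157.89 million.
Not in labor force = 13.17 + 17.14 + 20.07 + 3.66 + 1.98 = 56.02 million (those not working and not actively searching are outside the labor force — including those who want a job but have given up searching).
Civilian working-age population = 157.89 + 56.02 = 213.91 million.
Unemployment rate = 6.74 / 157.89 = 4.27%.
Labor force participation rate = 157.89 / 213.91 = 73.81%.

Unemployment rate ≈ 4.27%; labor force participation rate ≈ 73.81%.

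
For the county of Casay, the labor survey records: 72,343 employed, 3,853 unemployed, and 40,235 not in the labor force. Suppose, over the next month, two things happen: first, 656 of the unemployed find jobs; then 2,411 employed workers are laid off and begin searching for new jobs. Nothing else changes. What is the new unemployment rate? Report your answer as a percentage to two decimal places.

Initially, labor force = 72,343 + 3,853 = 76,196, so u = 3,853/76,196 = 5.06%.
After the first change, unemployed falls and employed rises by 656; labor force unchanged → E = 72,999, U = 3,197, labor force = 76,196.
After the second change, employed falls and unemployed rises by 2,411; labor force unchanged → E = 70,588, U = 5,608, labor force = 76,196.
New unemployment rate = 5,608 / 76,196 = 7.36%.

New unemployment rate ≈ 7.36%.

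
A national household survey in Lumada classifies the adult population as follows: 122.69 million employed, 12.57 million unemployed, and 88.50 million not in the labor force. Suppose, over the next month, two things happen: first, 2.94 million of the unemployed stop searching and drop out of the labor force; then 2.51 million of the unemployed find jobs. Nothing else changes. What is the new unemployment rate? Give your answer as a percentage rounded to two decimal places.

New unemployment rate ≈ 5.38%.

Initially, labor force = 122.69 + 12.57 = 135.26 million, so u = 12.57/135.26 = 9.29%.
After the first change, unemployed and labor force both fall by 2.94 → E = 122.69, U = 9.63, labor force = 132.32 million.
After the second change, unemployed falls and employed rises by 2.51; labor force unchanged → E = 125.20, U = 7.12, labor force = 132.32 million.
New unemployment rate = 7.12 / 132.32 = 5.38%.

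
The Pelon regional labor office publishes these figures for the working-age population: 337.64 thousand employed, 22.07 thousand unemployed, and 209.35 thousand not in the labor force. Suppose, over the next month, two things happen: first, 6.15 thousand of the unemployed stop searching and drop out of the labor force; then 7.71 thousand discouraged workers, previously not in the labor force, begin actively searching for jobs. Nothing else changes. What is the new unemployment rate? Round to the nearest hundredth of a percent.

Initially, labor force = 337.64 + 22.07 = 359.71 thousand, so u = 22.07/359.71 = 6.14%.
After the first change, unemployed and labor force both fall by 6.15 → E = 337.64, U = 15.92, labor force = 353.56 thousand.
After the second change, unemployed and labor force both rise by 7.71 → E = 337.64, U = 23.63, labor force = 361.27 thousand.
New unemployment rate = 23.63 / 361.27 = 6.54%.

New unemployment rate ≈ 6.54%.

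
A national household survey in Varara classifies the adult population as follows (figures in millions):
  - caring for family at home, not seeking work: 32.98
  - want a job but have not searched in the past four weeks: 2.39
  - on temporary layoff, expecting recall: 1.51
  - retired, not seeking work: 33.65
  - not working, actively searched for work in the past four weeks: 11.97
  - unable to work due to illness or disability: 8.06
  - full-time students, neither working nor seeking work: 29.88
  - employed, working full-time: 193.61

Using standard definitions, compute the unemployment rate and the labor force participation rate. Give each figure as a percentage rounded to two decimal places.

Employed = 193.61 million.
Unemployed = 1.51 + 11.97 = 13.48 million (jobless and actively searching, or on temporary layoff).
Labor force = 193.61 + 13.48 = 207.09 million.
Not in labor force = 32.98 + 2.39 + 33.65 + 8.06 + 29.88 = 106.96 million (those not working and not actively searching are outside the labor force — including those who want a job but have given up searching).
Civilian working-age population = 207.09 + 106.96 = 314.05 million.
Unemployment rate = 13.48 / 207.09 = 6.51%.
Labor force participation rate = 207.09 / 314.05 = 65.94%.

Unemployment rate ≈ 6.51%; labor force participation rate ≈ 65.94%.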